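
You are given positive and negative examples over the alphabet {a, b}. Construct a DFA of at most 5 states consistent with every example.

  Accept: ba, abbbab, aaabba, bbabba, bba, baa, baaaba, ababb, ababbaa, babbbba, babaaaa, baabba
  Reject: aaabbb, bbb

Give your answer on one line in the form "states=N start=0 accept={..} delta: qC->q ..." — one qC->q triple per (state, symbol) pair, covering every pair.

states=4 start=0 accept={0,1,2} delta: 0a->0 0b->1 1a->0 1b->2 2a->0 2b->3 3a->0 3b->0

State merging on the prefix tree: take the shortest (then alphabetical) example prefix whose next move is undefined and point that move at state 0, else 1, else 2, ...; a target is out if some Accept/Reject pair would then sit in one state with the same input left (inseparable). If every existing state is out, open a new one.
a: 0a undefined. 0a->0: ok.
b: 0b undefined. 0b->0: no, ba/aaabbb meet in 0. Open state 1: 0b->1.
ba: 1a undefined. 1a->0: ok.
bb: 1b undefined. 1b->0: no, abbbab/aaabbb meet in 1. 1b->1: no, abbbab/aaabbb meet in 1. Open state 2: 1b->2.
bba: 2a undefined. 2a->0: ok.
bbb: 2b undefined. 2b->0: no, ba/aaabbb meet in 0. 2b->1: no, abbbab/aaabbb meet in 1. 2b->2: no, ababb/aaabbb meet in 2. Open state 3: 2b->3.
abbba: 3a undefined. 3a->0: ok.
babbbb: 3b undefined. 3b->0: ok.
All examples now run through 4 states with every (state, symbol) defined. Accept strings end in {0,1,2}, Reject strings end in {3}; accept={0,1,2}.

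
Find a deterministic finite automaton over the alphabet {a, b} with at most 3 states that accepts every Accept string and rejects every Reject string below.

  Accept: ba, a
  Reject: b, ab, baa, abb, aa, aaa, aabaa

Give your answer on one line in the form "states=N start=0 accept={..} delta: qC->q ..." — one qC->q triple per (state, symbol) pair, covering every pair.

states=3 start=0 accept={1} delta: 0a->1 0b->0 1a->2 1b->0 2a->0 2b->0

State merging on the prefix tree: take the shortest (then alphabetical) example prefix whose next move is undefined and point that move at state 0, else 1, else 2, ...; a target is out if some Accept/Reject pair would then sit in one state with the same input left (inseparable). If every existing state is out, open a new one.
a: 0a undefined. 0a->0: no, a/aa meet in 0. Open state 1: 0a->1.
b: 0b undefined. 0b->0: ok.
aa: 1a undefined. 1a->0: no, ba/aaa meet in 1. 1a->1: no, ba/baa meet in 1. Open state 2: 1a->2.
ab: 1b undefined. 1b->0: ok.
aaa: 2a undefined. 2a->0: ok.
aab: 2b undefined. 2b->0: ok.
All examples now run through 3 states with every (state, symbol) defined. Accept strings end in {1}, Reject strings end in {0,2}; accept={1}.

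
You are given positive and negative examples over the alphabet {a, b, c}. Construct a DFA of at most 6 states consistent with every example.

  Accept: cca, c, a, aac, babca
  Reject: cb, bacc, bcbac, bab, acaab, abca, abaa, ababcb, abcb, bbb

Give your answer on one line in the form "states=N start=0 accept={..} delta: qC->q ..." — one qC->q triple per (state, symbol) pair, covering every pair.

Grow the machine one transition at a time. Run the examples from 0; the earliest place one falls off (shortest prefix, ties alphabetical) gets sent to the lowest-numbered state that keeps every Accept/Reject pair distinguishable — a pair clashes when both reach the same state with identical unread suffix — and to a fresh state only if none does.
a: 0a undefined. 0a->0: ok.
b: 0b undefined. 0b->0: no, a/bab meet in 0. Open state 1: 0b->1.
c: 0c undefined. 0c->0: ok.
ba: 1a undefined. 1a->0: no, cca/bacc meet in 0. 1a->1: ok.
bb: 1b undefined. 1b->0: no, cca/bab meet in 0. 1b->1: no, babca/abca meet in 1 with "ca" left. Open state 2: 1b->2.
bc: 1c undefined. 1c->0: no, cca/bacc meet in 0. 1c->1: ok.
bbb: 2b undefined. 2b->0: no, cca/bbb meet in 0. 2b->1: ok.
babc: 2c undefined. 2c->0: ok.
bcba: 2a undefined. 2a->0: no, cca/bcbac meet in 0. 2a->1: ok.
All examples now run through 3 states with every (state, symbol) defined. Accept strings end in {0}, Reject strings end in {1,2}; accept={0}.

states=3 start=0 accept={0} delta: 0a->0 0b->1 0c->0 1a->1 1b->2 1c->1 2a->1 2b->1 2c->0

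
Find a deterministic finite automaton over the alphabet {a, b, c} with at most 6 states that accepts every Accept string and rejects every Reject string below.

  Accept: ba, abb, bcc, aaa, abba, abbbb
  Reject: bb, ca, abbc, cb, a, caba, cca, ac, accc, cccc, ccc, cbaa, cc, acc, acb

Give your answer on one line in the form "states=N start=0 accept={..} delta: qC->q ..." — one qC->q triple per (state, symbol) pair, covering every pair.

states=5 start=0 accept={3,4} delta: 0a->1 0b->2 0c->0 1a->2 1b->3 1c->0 2a->3 2b->0 2c->3 3a->0 3b->4 3c->3 4a->3 4b->1 4c->0

State merging on the prefix tree: take the shortest (then alphabetical) example prefix whose next move is undefined and point that move at state 0, else 1, else 2, ...; a target is out if some Accept/Reject pair would then sit in one state with the same input left (inseparable). If every existing state is out, open a new one.
a: 0a undefined. 0a->0: no, abb/bb meet in 0 with "bb" left. Open state 1: 0a->1.
b: 0b undefined. 0b->0: no, ba/a meet in 1. 0b->1: no, bcc/acc meet in 1 with "cc" left. Open state 2: 0b->2.
c: 0c undefined. 0c->0: ok.
aa: 1a undefined. 1a->0: no, aaa/ca meet in 1. 1a->1: no, aaa/ca meet in 1. 1a->2: ok.
ab: 1b undefined. 1b->0: no, abb/cb meet in 2. 1b->1: no, abb/ca meet in 1. 1b->2: no, ba/caba meet in 2 with "a" left. Open state 3: 1b->3.
ac: 1c undefined. 1c->0: ok.
ba: 2a undefined. 2a->0: no, ba/ac meet in 0. 2a->1: no, ba/ca meet in 1. 2a->2: no, ba/cb meet in 2. 2a->3: ok.
bb: 2b undefined. 2b->0: ok.
bc: 2c undefined. 2c->0: no, bcc/bb meet in 0. 2c->1: no, bcc/bb meet in 0. 2c->2: no, bcc/cb meet in 2. 2c->3: ok.
abb: 3b undefined. 3b->0: no, abb/bb meet in 0. 3b->1: no, abb/ca meet in 1. 3b->2: no, ba/abbc meet in 3. 3b->3: no, bcc/abbc meet in 3 with "c" left. Open state 4: 3b->4.
bcc: 3c undefined. 3c->0: no, bcc/bb meet in 0. 3c->1: no, bcc/ca meet in 1. 3c->2: no, bcc/cb meet in 2. 3c->3: ok.
abba: 4a undefined. 4a->0: no, abba/bb meet in 0. 4a->1: no, abba/ca meet in 1. 4a->2: no, abba/cb meet in 2. 4a->3: ok.
abbb: 4b undefined. 4b->0: no, abbbb/cb meet in 2. 4b->1: ok.
abbc: 4c undefined. 4c->0: ok.
caba: 3a undefined. 3a->0: ok.
All examples now run through 5 states with every (state, symbol) defined. Accept strings end in {3,4}, Reject strings end in {0,1,2}; accept={3,4}.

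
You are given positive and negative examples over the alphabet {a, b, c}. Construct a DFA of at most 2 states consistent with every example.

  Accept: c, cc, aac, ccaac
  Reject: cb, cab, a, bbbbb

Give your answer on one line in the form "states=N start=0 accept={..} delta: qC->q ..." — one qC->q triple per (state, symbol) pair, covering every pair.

states=2 start=0 accept={1} delta: 0a->0 0b->0 0c->1 1a->0 1b->0 1c->1

Grow the machine one transition at a time. Run the examples from 0; the earliest place one falls off (shortest prefix, ties alphabetical) gets sent to the lowest-numbered state that keeps every Accept/Reject pair distinguishable — a pair clashes when both reach the same state with identical unread suffix — and to a fresh state only if none does.
a: 0a undefined. 0a->0: ok.
b: 0b undefined. 0b->0: ok.
c: 0c undefined. 0c->0: no, c/cb meet in 0. Open state 1: 0c->1.
ca: 1a undefined. 1a->0: ok.
cb: 1b undefined. 1b->0: ok.
cc: 1c undefined. 1c->0: no, cc/cb meet in 0. 1c->1: ok.
All examples now run through 2 states with every (state, symbol) defined. Accept strings end in {1}, Reject strings end in {0}; accept={1}.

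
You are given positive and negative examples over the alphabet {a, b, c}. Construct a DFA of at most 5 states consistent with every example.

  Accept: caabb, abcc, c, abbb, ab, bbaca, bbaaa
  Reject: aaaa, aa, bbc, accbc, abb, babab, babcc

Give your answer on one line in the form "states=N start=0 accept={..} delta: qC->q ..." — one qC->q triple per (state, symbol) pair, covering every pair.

State merging on the prefix tree: take the shortest (then alphabetical) example prefix whose next move is undefined and point that move at state 0, else 1, else 2, ...; a target is out if some Accept/Reject pair would then sit in one state with the same input left (inseparable). If every existing state is out, open a new one.
a: 0a undefined. 0a->0: ok.
b: 0b undefined. 0b->0: no, abcc/babcc meet in 0 with "cc" left. Open state 1: 0b->1.
c: 0c undefined. 0c->0: no, caabb/abb meet in 1 with "b" left. 0c->1: ok.
ba: 1a undefined. 1a->0: no, caabb/abb meet in 1 with "b" left. 1a->1: ok.
bb: 1b undefined. 1b->0: no, caabb/bbc meet in 1. 1b->1: no, caabb/abb meet in 1. Open state 2: 1b->2.
abc: 1c undefined. 1c->0: ok.
bba: 2a undefined. 2a->0: no, abcc/babab meet in 1. 2a->1: no, bbaca/aaaa meet in 0. 2a->2: no, caabb/babab meet in 2 with "b" left. Open state 3: 2a->3.
bbc: 2c undefined. 2c->0: no, abcc/babcc meet in 1. 2c->1: no, abcc/bbc meet in 1. 2c->2: ok.
abbb: 2b undefined. 2b->0: no, caabb/aaaa meet in 0. 2b->1: ok.
bbaa: 3a undefined. 3a->0: no, bbaaa/aaaa meet in 0. 3a->1: ok.
bbac: 3c undefined. 3c->0: no, bbaca/aaaa meet in 0. 3c->1: ok.
babab: 3b undefined. 3b->0: ok.
All examples now run through 4 states with every (state, symbol) defined. Accept strings end in {1}, Reject strings end in {0,2}; accept={1}.

states=4 start=0 accept={1} delta: 0a->0 0b->1 0c->1 1a->1 1b->2 1c->0 2a->3 2b->1 2c->2 3a->1 3b->0 3c->1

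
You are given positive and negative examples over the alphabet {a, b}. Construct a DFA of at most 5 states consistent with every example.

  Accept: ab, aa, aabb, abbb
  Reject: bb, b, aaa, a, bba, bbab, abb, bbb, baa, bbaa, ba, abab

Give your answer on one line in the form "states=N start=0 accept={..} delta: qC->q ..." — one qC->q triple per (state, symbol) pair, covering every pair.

State merging on the prefix tree: take the shortest (then alphabetical) example prefix whose next move is undefined and point that move at state 0, else 1, else 2, ...; a target is out if some Accept/Reject pair would then sit in one state with the same input left (inseparable). If every existing state is out, open a new one.
a: 0a undefined. 0a->0: no, ab/b meet in 0 with "b" left. Open state 1: 0a->1.
b: 0b undefined. 0b->0: no, ab/bbab meet in 1 with "b" left. 0b->1: no, ab/bb meet in 1 with "b" left. Open state 2: 0b->2.
aa: 1a undefined. 1a->0: no, aabb/bb meet in 2 with "b" left. 1a->1: no, aa/aaa meet in 1. 1a->2: no, aa/b meet in 2. Open state 3: 1a->3.
ab: 1b undefined. 1b->0: no, ab/abab meet in 0. 1b->1: no, ab/a meet in 1. 1b->2: no, ab/b meet in 2. 1b->3: ok.
ba: 2a undefined. 2a->0: ok.
bb: 2b undefined. 2b->0: no, ab/bbab meet in 3. 2b->1: no, ab/bba meet in 3. 2b->2: ok.
aaa: 3a undefined. 3a->0: ok.
aab: 3b undefined. 3b->0: no, aabb/bb meet in 2. 3b->1: ok.
All examples now run through 4 states with every (state, symbol) defined. Accept strings end in {3}, Reject strings end in {0,1,2}; accept={3}.

states=4 start=0 accept={3} delta: 0a->1 0b->2 1a->3 1b->3 2a->0 2b->2 3a->0 3b->1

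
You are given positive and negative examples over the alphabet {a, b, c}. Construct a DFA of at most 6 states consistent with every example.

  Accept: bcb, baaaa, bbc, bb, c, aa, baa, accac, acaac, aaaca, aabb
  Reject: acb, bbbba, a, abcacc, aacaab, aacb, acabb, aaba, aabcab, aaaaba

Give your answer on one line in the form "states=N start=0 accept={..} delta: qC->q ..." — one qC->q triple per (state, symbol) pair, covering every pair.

states=6 start=0 accept={0,2,5} delta: 0a->1 0b->0 0c->0 1a->2 1b->0 1c->2 2a->3 2b->4 2c->3 3a->5 3b->3 3c->1 4a->1 4b->0 4c->1 5a->2 5b->0 5c->0

Fold the examples into a partial DFA from state 0: repeatedly fix the first undefined (state, symbol) met by the shortest-then-alphabetical prefix, trying targets in increasing order and rejecting any under which an Accept and a Reject string meet in one state with the same remainder; add a state when all current targets are rejected. Accepting states are where Accept strings end.
a: 0a undefined. 0a->0: no, aa/a meet in 0. Open state 1: 0a->1.
b: 0b undefined. 0b->0: ok.
c: 0c undefined. 0c->0: ok.
aa: 1a undefined. 1a->0: no, bcb/aacaab meet in 0. 1a->1: no, baaaa/bbbba meet in 1. Open state 2: 1a->2.
ab: 1b undefined. 1b->0: ok.
ac: 1c undefined. 1c->0: no, bcb/acb meet in 0. 1c->1: no, bcb/acb meet in 0. 1c->2: ok.
aaa: 2a undefined. 2a->0: no, bcb/acabb meet in 0. 2a->1: no, bcb/acabb meet in 0. 2a->2: no, acaac/abcacc meet in 2 with "c" left. Open state 3: 2a->3.
aab: 2b undefined. 2b->0: no, bcb/acb meet in 0. 2b->1: no, aa/aaba meet in 2. 2b->2: no, aa/acb meet in 2. 2b->3: no, baaaa/aaba meet in 3 with "a" left. Open state 4: 2b->4.
aac: 2c undefined. 2c->0: no, bcb/abcacc meet in 0. 2c->1: no, bcb/aacb meet in 0. 2c->2: no, aa/abcacc meet in 2. 2c->3: ok.
aaaa: 3a undefined. 3a->0: no, bcb/aacaab meet in 0. 3a->1: no, baaaa/bbbba meet in 1. 3a->2: no, accac/abcacc meet in 3. 3a->3: no, baaaa/abcacc meet in 3. 3a->4: no, baaaa/acb meet in 4. Open state 5: 3a->5.
aaac: 3c undefined. 3c->0: no, aaaca/bbbba meet in 1. 3c->1: ok.
aaba: 4a undefined. 4a->0: no, bcb/aaba meet in 0. 4a->1: ok.
aabb: 4b undefined. 4b->0: ok.
aabc: 4c undefined. 4c->0: no, bcb/aabcab meet in 0. 4c->1: ok.
aacb: 3b undefined. 3b->0: no, bcb/aacb meet in 0. 3b->1: no, bcb/acabb meet in 0. 3b->2: no, aa/aacb meet in 2. 3b->3: ok.
aaaab: 5b undefined. 5b->0: ok.
aacaa: 5a undefined. 5a->0: no, bcb/aacaab meet in 0. 5a->1: no, bcb/aacaab meet in 0. 5a->2: ok.
acaac: 5c undefined. 5c->0: ok.
All examples now run through 6 states with every (state, symbol) defined. Accept strings end in {0,2,5}, Reject strings end in {1,3,4}; accept={0,2,5}.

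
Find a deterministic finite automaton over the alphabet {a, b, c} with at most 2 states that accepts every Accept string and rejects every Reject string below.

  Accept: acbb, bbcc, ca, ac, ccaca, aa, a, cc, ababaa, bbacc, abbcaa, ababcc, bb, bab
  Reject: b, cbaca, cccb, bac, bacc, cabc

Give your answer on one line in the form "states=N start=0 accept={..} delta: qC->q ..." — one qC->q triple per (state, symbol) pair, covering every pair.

states=2 start=0 accept={0} delta: 0a->0 0b->1 0c->0 1a->1 1b->0 1c->1

Fold the examples into a partial DFA from state 0: repeatedly fix the first undefined (state, symbol) met by the shortest-then-alphabetical prefix, trying targets in increasing order and rejecting any under which an Accept and a Reject string meet in one state with the same remainder; add a state when all current targets are rejected. Accepting states are where Accept strings end.
a: 0a undefined. 0a->0: ok.
b: 0b undefined. 0b->0: no, bbcc/bacc meet in 0 with "cc" left. Open state 1: 0b->1.
c: 0c undefined. 0c->0: ok.
ba: 1a undefined. 1a->0: no, ca/cbaca meet in 0. 1a->1: ok.
bb: 1b undefined. 1b->0: ok.
bac: 1c undefined. 1c->0: no, acbb/cbaca meet in 0. 1c->1: ok.
All examples now run through 2 states with every (state, symbol) defined. Accept strings end in {0}, Reject strings end in {1}; accept={0}.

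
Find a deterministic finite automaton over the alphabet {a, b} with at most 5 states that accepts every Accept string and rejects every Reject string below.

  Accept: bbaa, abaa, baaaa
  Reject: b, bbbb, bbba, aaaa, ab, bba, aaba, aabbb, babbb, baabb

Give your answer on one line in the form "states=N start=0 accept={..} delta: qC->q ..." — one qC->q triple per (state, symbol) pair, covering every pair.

states=4 start=0 accept={3} delta: 0a->0 0b->1 1a->2 1b->1 2a->3 2b->0 3a->2 3b->0

State merging on the prefix tree: take the shortest (then alphabetical) example prefix whose next move is undefined and point that move at state 0, else 1, else 2, ...; a target is out if some Accept/Reject pair would then sit in one state with the same input left (inseparable). If every existing state is out, open a new one.
a: 0a undefined. 0a->0: ok.
b: 0b undefined. 0b->0: no, bbaa/b meet in 0. Open state 1: 0b->1.
ba: 1a undefined. 1a->0: no, abaa/aaaa meet in 0. 1a->1: no, abaa/b meet in 1. Open state 2: 1a->2.
bb: 1b undefined. 1b->0: no, bbaa/bbbb meet in 0. 1b->1: ok.
baa: 2a undefined. 2a->0: no, bbaa/aaaa meet in 0. 2a->1: no, bbaa/b meet in 1. 2a->2: no, bbaa/bbba meet in 2. Open state 3: 2a->3.
bab: 2b undefined. 2b->0: ok.
baaa: 3a undefined. 3a->0: no, baaaa/aaaa meet in 0. 3a->1: no, baaaa/bbba meet in 2. 3a->2: ok.
baab: 3b undefined. 3b->0: ok.
All examples now run through 4 states with every (state, symbol) defined. Accept strings end in {3}, Reject strings end in {0,1,2}; accept={3}.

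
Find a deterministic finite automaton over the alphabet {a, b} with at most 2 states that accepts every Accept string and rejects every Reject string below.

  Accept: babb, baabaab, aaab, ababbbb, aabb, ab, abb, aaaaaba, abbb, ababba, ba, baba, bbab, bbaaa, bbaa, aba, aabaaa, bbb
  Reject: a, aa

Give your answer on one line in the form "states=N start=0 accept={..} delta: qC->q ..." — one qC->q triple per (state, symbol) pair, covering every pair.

State merging on the prefix tree: take the shortest (then alphabetical) example prefix whose next move is undefined and point that move at state 0, else 1, else 2, ...; a target is out if some Accept/Reject pair would then sit in one state with the same input left (inseparable). If every existing state is out, open a new one.
a: 0a undefined. 0a->0: ok.
b: 0b undefined. 0b->0: no, babb/a meet in 0. Open state 1: 0b->1.
ba: 1a undefined. 1a->0: no, aaaaaba/a meet in 0. 1a->1: ok.
bb: 1b undefined. 1b->0: no, aabb/a meet in 0. 1b->1: ok.
All examples now run through 2 states with every (state, symbol) defined. Accept strings end in {1}, Reject strings end in {0}; accept={1}.

states=2 start=0 accept={1} delta: 0a->0 0b->1 1a->1 1b->1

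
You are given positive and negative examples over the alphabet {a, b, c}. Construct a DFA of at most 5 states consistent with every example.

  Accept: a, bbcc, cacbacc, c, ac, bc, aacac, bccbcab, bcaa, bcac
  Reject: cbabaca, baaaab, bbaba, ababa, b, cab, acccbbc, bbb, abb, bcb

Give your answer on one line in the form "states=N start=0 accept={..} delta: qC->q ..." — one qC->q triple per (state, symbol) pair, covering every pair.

State merging on the prefix tree: take the shortest (then alphabetical) example prefix whose next move is undefined and point that move at state 0, else 1, else 2, ...; a target is out if some Accept/Reject pair would then sit in one state with the same input left (inseparable). If every existing state is out, open a new one.
a: 0a undefined. 0a->0: ok.
b: 0b undefined. 0b->0: no, a/baaaab meet in 0. Open state 1: 0b->1.
c: 0c undefined. 0c->0: ok.
ba: 1a undefined. 1a->0: no, a/cbabaca meet in 0. 1a->1: ok.
bb: 1b undefined. 1b->0: no, a/cbabaca meet in 0. 1b->1: no, bc/acccbbc meet in 1 with "c" left. Open state 2: 1b->2.
bc: 1c undefined. 1c->0: no, bccbcab/b meet in 1. 1c->1: no, cacbacc/b meet in 1. 1c->2: no, cacbacc/acccbbc meet in 2 with "c" left. Open state 3: 1c->3.
bba: 2a undefined. 2a->0: no, a/cbabaca meet in 0. 2a->1: ok.
bbb: 2b undefined. 2b->0: no, a/bbb meet in 0. 2b->1: ok.
bbc: 2c undefined. 2c->0: no, a/acccbbc meet in 0. 2c->1: ok.
bca: 3a undefined. 3a->0: no, a/cbabaca meet in 0. 3a->1: no, bcaa/cbabaca meet in 1. 3a->2: no, bcaa/bbaba meet in 1. 3a->3: no, bbcc/cbabaca meet in 3. Open state 4: 3a->4.
bcb: 3b undefined. 3b->0: no, a/bcb meet in 0. 3b->1: ok.
bcc: 3c undefined. 3c->0: ok.
bcaa: 4a undefined. 4a->0: ok.
bcac: 4c undefined. 4c->0: ok.
bccbcab: 4b undefined. 4b->0: ok.
All examples now run through 5 states with every (state, symbol) defined. Accept strings end in {0,3}, Reject strings end in {1,2,4}; accept={0,3}.

states=5 start=0 accept={0,3} delta: 0a->0 0b->1 0c->0 1a->1 1b->2 1c->3 2a->1 2b->1 2c->1 3a->4 3b->1 3c->0 4a->0 4b->0 4c->0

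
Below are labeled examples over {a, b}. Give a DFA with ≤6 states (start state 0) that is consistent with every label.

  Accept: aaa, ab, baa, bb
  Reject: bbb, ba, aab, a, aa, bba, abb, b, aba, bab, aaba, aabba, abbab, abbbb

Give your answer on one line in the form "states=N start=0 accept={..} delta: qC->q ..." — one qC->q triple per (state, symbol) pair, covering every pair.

State merging on the prefix tree: take the shortest (then alphabetical) example prefix whose next move is undefined and point that move at state 0, else 1, else 2, ...; a target is out if some Accept/Reject pair would then sit in one state with the same input left (inseparable). If every existing state is out, open a new one.
a: 0a undefined. 0a->0: no, aaa/a meet in 0. Open state 1: 0a->1.
b: 0b undefined. 0b->0: no, ab/bab meet in 1 with "b" left. 0b->1: ok.
aa: 1a undefined. 1a->0: no, aaa/aab meet in 1. 1a->1: no, aaa/ba meet in 1. Open state 2: 1a->2.
ab: 1b undefined. 1b->0: ok.
aaa: 2a undefined. 2a->0: ok.
aab: 2b undefined. 2b->0: no, aaa/aab meet in 0. 2b->1: ok.
All examples now run through 3 states with every (state, symbol) defined. Accept strings end in {0}, Reject strings end in {1,2}; accept={0}.

states=3 start=0 accept={0} delta: 0a->1 0b->1 1a->2 1b->0 2a->0 2b->1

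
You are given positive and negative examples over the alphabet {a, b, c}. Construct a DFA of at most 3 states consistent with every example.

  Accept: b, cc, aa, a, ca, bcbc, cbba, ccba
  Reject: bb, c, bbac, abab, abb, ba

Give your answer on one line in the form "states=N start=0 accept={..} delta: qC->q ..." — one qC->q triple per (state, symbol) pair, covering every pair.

states=3 start=0 accept={0,1} delta: 0a->0 0b->1 0c->2 1a->2 1b->2 1c->0 2a->0 2b->2 2c->1

Fold the examples into a partial DFA from state 0: repeatedly fix the first undefined (state, symbol) met by the shortest-then-alphabetical prefix, trying targets in increasing order and rejecting any under which an Accept and a Reject string meet in one state with the same remainder; add a state when all current targets are rejected. Accepting states are where Accept strings end.
a: 0a undefined. 0a->0: ok.
b: 0b undefined. 0b->0: no, b/bb meet in 0. Open state 1: 0b->1.
c: 0c undefined. 0c->0: no, cc/c meet in 0. 0c->1: no, b/c meet in 1. Open state 2: 0c->2.
ba: 1a undefined. 1a->0: no, b/abab meet in 1. 1a->1: no, b/ba meet in 1. 1a->2: ok.
bb: 1b undefined. 1b->0: no, aa/bb meet in 0. 1b->1: no, b/bb meet in 1. 1b->2: ok.
bc: 1c undefined. 1c->0: ok.
ca: 2a undefined. 2a->0: ok.
cb: 2b undefined. 2b->0: no, aa/abab meet in 0. 2b->1: no, b/abab meet in 1. 2b->2: ok.
cc: 2c undefined. 2c->0: no, ccba/bb meet in 2. 2c->1: ok.
All examples now run through 3 states with every (state, symbol) defined. Accept strings end in {0,1}, Reject strings end in {2}; accept={0,1}.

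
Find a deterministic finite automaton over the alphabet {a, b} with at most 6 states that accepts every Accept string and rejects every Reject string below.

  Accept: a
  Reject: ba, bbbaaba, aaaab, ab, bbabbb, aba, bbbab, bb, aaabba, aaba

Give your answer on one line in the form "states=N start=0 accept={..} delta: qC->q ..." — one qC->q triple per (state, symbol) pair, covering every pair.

State merging on the prefix tree: take the shortest (then alphabetical) example prefix whose next move is undefined and point that move at state 0, else 1, else 2, ...; a target is out if some Accept/Reject pair would then sit in one state with the same input left (inseparable). If every existing state is out, open a new one.
a: 0a undefined. 0a->0: ok.
b: 0b undefined. 0b->0: no, a/ba meet in 0. Open state 1: 0b->1.
ba: 1a undefined. 1a->0: no, a/ba meet in 0. 1a->1: ok.
bb: 1b undefined. 1b->0: no, a/bbbaaba meet in 0. 1b->1: ok.
All examples now run through 2 states with every (state, symbol) defined. Accept strings end in {0}, Reject strings end in {1}; accept={0}.

states=2 start=0 accept={0} delta: 0a->0 0b->1 1a->1 1b->1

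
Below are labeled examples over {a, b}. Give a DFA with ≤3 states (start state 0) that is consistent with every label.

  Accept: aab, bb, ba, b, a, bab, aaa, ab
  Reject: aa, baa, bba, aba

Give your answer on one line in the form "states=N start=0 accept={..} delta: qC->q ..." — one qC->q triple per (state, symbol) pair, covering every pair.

states=3 start=0 accept={1,2} delta: 0a->1 0b->2 1a->0 1b->1 2a->1 2b->1

State merging on the prefix tree: take the shortest (then alphabetical) example prefix whose next move is undefined and point that move at state 0, else 1, else 2, ...; a target is out if some Accept/Reject pair would then sit in one state with the same input left (inseparable). If every existing state is out, open a new one.
a: 0a undefined. 0a->0: no, ba/aba meet in 0 with "ba" left. Open state 1: 0a->1.
b: 0b undefined. 0b->0: no, ba/bba meet in 1. 0b->1: no, ba/aa meet in 1 with "a" left. Open state 2: 0b->2.
aa: 1a undefined. 1a->0: ok.
ab: 1b undefined. 1b->0: no, a/aba meet in 1. 1b->1: ok.
ba: 2a undefined. 2a->0: no, ba/aa meet in 0. 2a->1: ok.
bb: 2b undefined. 2b->0: no, bb/aa meet in 0. 2b->1: ok.
All examples now run through 3 states with every (state, symbol) defined. Accept strings end in {1,2}, Reject strings end in {0}; accept={1,2}.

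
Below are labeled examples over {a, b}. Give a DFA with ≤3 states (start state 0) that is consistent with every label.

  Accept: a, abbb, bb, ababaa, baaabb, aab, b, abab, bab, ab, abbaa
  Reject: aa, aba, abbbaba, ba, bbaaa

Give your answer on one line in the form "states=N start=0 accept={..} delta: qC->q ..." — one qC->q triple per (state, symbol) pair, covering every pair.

Grow the machine one transition at a time. Run the examples from 0; the earliest place one falls off (shortest prefix, ties alphabetical) gets sent to the lowest-numbered state that keeps every Accept/Reject pair distinguishable — a pair clashes when both reach the same state with identical unread suffix — and to a fresh state only if none does.
a: 0a undefined. 0a->0: no, a/aa meet in 0. Open state 1: 0a->1.
b: 0b undefined. 0b->0: no, a/ba meet in 1. 0b->1: ok.
aa: 1a undefined. 1a->0: ok.
ab: 1b undefined. 1b->0: no, a/aba meet in 1. 1b->1: ok.
All examples now run through 2 states with every (state, symbol) defined. Accept strings end in {1}, Reject strings end in {0}; accept={1}.

states=2 start=0 accept={1} delta: 0a->1 0b->1 1a->0 1b->1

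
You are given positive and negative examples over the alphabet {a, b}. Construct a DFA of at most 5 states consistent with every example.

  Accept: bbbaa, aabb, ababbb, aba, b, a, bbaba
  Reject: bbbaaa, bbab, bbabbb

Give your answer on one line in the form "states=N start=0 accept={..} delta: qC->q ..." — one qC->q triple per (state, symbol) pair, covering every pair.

State merging on the prefix tree: take the shortest (then alphabetical) example prefix whose next move is undefined and point that move at state 0, else 1, else 2, ...; a target is out if some Accept/Reject pair would then sit in one state with the same input left (inseparable). If every existing state is out, open a new one.
a: 0a undefined. 0a->0: ok.
b: 0b undefined. 0b->0: no, bbbaa/bbbaaa meet in 0. Open state 1: 0b->1.
bb: 1b undefined. 1b->0: no, b/bbab meet in 1. 1b->1: no, ababbb/bbabbb meet in 1 with "abbb" left. Open state 2: 1b->2.
aba: 1a undefined. 1a->0: ok.
bba: 2a undefined. 2a->0: no, ababbb/bbabbb meet in 2 with "b" left. 2a->1: no, aabb/bbab meet in 2. 2a->2: no, ababbb/bbab meet in 2 with "b" left. Open state 3: 2a->3.
bbb: 2b undefined. 2b->0: no, bbbaa/bbbaaa meet in 0. 2b->1: no, bbbaa/bbbaaa meet in 0. 2b->2: ok.
bbab: 3b undefined. 3b->0: no, aabb/bbabbb meet in 2. 3b->1: no, aabb/bbabbb meet in 2. 3b->2: no, aabb/bbab meet in 2. 3b->3: ok.
bbaba: 3a undefined. 3a->0: no, bbbaa/bbbaaa meet in 0. 3a->1: no, aba/bbbaaa meet in 0. 3a->2: ok.
All examples now run through 4 states with every (state, symbol) defined. Accept strings end in {0,1,2}, Reject strings end in {3}; accept={0,1,2}.

states=4 start=0 accept={0,1,2} delta: 0a->0 0b->1 1a->0 1b->2 2a->3 2b->2 3a->2 3b->3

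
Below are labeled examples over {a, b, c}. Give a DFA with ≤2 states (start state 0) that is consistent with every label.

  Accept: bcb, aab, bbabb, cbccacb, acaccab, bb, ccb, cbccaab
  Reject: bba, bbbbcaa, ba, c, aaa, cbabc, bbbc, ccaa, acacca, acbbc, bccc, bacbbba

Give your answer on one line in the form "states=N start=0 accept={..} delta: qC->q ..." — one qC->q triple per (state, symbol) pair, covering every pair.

Fold the examples into a partial DFA from state 0: repeatedly fix the first undefined (state, symbol) met by the shortest-then-alphabetical prefix, trying targets in increasing order and rejecting any under which an Accept and a Reject string meet in one state with the same remainder; add a state when all current targets are rejected. Accepting states are where Accept strings end.
a: 0a undefined. 0a->0: ok.
b: 0b undefined. 0b->0: no, aab/bba meet in 0. Open state 1: 0b->1.
c: 0c undefined. 0c->0: ok.
ba: 1a undefined. 1a->0: ok.
bb: 1b undefined. 1b->0: no, bbabb/bba meet in 0. 1b->1: ok.
bc: 1c undefined. 1c->0: ok.
All examples now run through 2 states with every (state, symbol) defined. Accept strings end in {1}, Reject strings end in {0}; accept={1}.

states=2 start=0 accept={1} delta: 0a->0 0b->1 0c->0 1a->0 1b->1 1c->0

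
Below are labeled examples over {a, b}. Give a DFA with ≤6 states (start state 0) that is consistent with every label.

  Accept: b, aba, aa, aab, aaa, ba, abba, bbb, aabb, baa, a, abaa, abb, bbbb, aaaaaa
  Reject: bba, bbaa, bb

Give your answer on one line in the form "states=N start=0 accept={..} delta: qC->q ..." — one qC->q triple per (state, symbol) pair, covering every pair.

Fold the examples into a partial DFA from state 0: repeatedly fix the first undefined (state, symbol) met by the shortest-then-alphabetical prefix, trying targets in increasing order and rejecting any under which an Accept and a Reject string meet in one state with the same remainder; add a state when all current targets are rejected. Accepting states are where Accept strings end.
a: 0a undefined. 0a->0: no, abba/bba meet in 0 with "bba" left. Open state 1: 0a->1.
b: 0b undefined. 0b->0: no, b/bb meet in 0. 0b->1: no, aba/bba meet in 1 with "ba" left. Open state 2: 0b->2.
aa: 1a undefined. 1a->0: no, aabb/bb meet in 2 with "b" left. 1a->1: ok.
ab: 1b undefined. 1b->0: ok.
ba: 2a undefined. 2a->0: ok.
bb: 2b undefined. 2b->0: no, aba/bba meet in 1. 2b->1: no, aba/bba meet in 1. 2b->2: no, b/bb meet in 2. Open state 3: 2b->3.
bba: 3a undefined. 3a->0: no, aba/bbaa meet in 1. 3a->1: no, aba/bba meet in 1. 3a->2: no, b/bba meet in 2. 3a->3: ok.
bbb: 3b undefined. 3b->0: ok.
All examples now run through 4 states with every (state, symbol) defined. Accept strings end in {0,1,2}, Reject strings end in {3}; accept={0,1,2}.

states=4 start=0 accept={0,1,2} delta: 0a->1 0b->2 1a->1 1b->0 2a->0 2b->3 3a->3 3b->0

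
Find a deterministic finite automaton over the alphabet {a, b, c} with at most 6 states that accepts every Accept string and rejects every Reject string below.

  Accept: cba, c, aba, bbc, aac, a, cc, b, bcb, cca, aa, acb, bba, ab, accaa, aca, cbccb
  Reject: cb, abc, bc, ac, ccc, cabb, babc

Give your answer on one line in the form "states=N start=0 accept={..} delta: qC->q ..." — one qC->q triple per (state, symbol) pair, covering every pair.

states=6 start=0 accept={0,1,2,3} delta: 0a->1 0b->2 0c->3 1a->0 1b->1 1c->4 2a->0 2b->0 2c->4 3a->3 3b->5 3c->1 4a->0 4b->0 4c->0 5a->0 5b->4 5c->1

Grow the machine one transition at a time. Run the examples from 0; the earliest place one falls off (shortest prefix, ties alphabetical) gets sent to the lowest-numbered state that keeps every Accept/Reject pair distinguishable — a pair clashes when both reach the same state with identical unread suffix — and to a fresh state only if none does.
a: 0a undefined. 0a->0: no, c/ac meet in 0 with "c" left. Open state 1: 0a->1.
b: 0b undefined. 0b->0: no, c/bc meet in 0 with "c" left. 0b->1: no, bbc/abc meet in 1 with "bc" left. Open state 2: 0b->2.
c: 0c undefined. 0c->0: no, c/ccc meet in 0. 0c->1: no, cc/ac meet in 1 with "c" left. 0c->2: no, cc/bc meet in 2 with "c" left. Open state 3: 0c->3.
aa: 1a undefined. 1a->0: ok.
ab: 1b undefined. 1b->0: no, c/abc meet in 3. 1b->1: ok.
ac: 1c undefined. 1c->0: no, aba/abc meet in 0. 1c->1: no, a/abc meet in 1. 1c->2: no, b/abc meet in 2. 1c->3: no, c/abc meet in 3. Open state 4: 1c->4.
ba: 2a undefined. 2a->0: ok.
bb: 2b undefined. 2b->0: ok.
bc: 2c undefined. 2c->0: no, aba/bc meet in 0. 2c->1: no, a/bc meet in 1. 2c->2: no, b/bc meet in 2. 2c->3: no, c/bc meet in 3. 2c->4: ok.
ca: 3a undefined. 3a->0: no, aba/cabb meet in 0. 3a->1: no, a/cabb meet in 1. 3a->2: no, b/cabb meet in 2. 3a->3: ok.
cb: 3b undefined. 3b->0: no, aba/cb meet in 0. 3b->1: no, a/cb meet in 1. 3b->2: no, cba/cabb meet in 0. 3b->3: no, cba/cb meet in 3. 3b->4: no, bcb/cabb meet in 4 with "b" left. Open state 5: 3b->5.
cc: 3c undefined. 3c->0: no, c/ccc meet in 3. 3c->1: ok.
aca: 4a undefined. 4a->0: ok.
acb: 4b undefined. 4b->0: ok.
acc: 4c undefined. 4c->0: ok.
cba: 5a undefined. 5a->0: ok.
cbc: 5c undefined. 5c->0: no, cbccb/cb meet in 5. 5c->1: ok.
cabb: 5b undefined. 5b->0: no, cba/cabb meet in 0. 5b->1: no, a/cabb meet in 1. 5b->2: no, b/cabb meet in 2. 5b->3: no, c/cabb meet in 3. 5b->4: ok.
All examples now run through 6 states with every (state, symbol) defined. Accept strings end in {0,1,2,3}, Reject strings end in {4,5}; accept={0,1,2,3}.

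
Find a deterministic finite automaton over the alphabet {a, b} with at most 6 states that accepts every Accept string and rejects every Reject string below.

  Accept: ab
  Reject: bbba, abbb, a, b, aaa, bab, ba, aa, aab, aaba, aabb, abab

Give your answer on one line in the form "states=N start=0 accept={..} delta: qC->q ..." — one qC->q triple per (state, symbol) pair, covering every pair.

Fold the examples into a partial DFA from state 0: repeatedly fix the first undefined (state, symbol) met by the shortest-then-alphabetical prefix, trying targets in increasing order and rejecting any under which an Accept and a Reject string meet in one state with the same remainder; add a state when all current targets are rejected. Accepting states are where Accept strings end.
a: 0a undefined. 0a->0: no, ab/b meet in 0 with "b" left. Open state 1: 0a->1.
b: 0b undefined. 0b->0: no, ab/bab meet in 1 with "b" left. 0b->1: ok.
aa: 1a undefined. 1a->0: no, ab/aabb meet in 1 with "b" left. 1a->1: no, ab/bab meet in 1 with "b" left. Open state 2: 1a->2.
ab: 1b undefined. 1b->0: no, ab/abbb meet in 0. 1b->1: no, ab/abbb meet in 1. 1b->2: no, ab/ba meet in 2. Open state 3: 1b->3.
aaa: 2a undefined. 2a->0: ok.
aab: 2b undefined. 2b->0: ok.
aba: 3a undefined. 3a->0: ok.
abb: 3b undefined. 3b->0: ok.
All examples now run through 4 states with every (state, symbol) defined. Accept strings end in {3}, Reject strings end in {0,1,2}; accept={3}.

states=4 start=0 accept={3} delta: 0a->1 0b->1 1a->2 1b->3 2a->0 2b->0 3a->0 3b->0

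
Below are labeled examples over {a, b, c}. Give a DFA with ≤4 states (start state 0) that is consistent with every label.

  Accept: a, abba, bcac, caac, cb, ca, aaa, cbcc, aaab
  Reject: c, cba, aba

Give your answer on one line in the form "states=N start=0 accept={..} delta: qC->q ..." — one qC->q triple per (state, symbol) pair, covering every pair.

Grow the machine one transition at a time. Run the examples from 0; the earliest place one falls off (shortest prefix, ties alphabetical) gets sent to the lowest-numbered state that keeps every Accept/Reject pair distinguishable — a pair clashes when both reach the same state with identical unread suffix — and to a fresh state only if none does.
a: 0a undefined. 0a->0: ok.
b: 0b undefined. 0b->0: no, a/aba meet in 0. Open state 1: 0b->1.
c: 0c undefined. 0c->0: no, a/c meet in 0. 0c->1: no, abba/cba meet in 1 with "ba" left. Open state 2: 0c->2.
bc: 1c undefined. 1c->0: no, bcac/c meet in 2. 1c->1: ok.
ca: 2a undefined. 2a->0: no, caac/c meet in 2. 2a->1: ok.
cb: 2b undefined. 2b->0: no, a/cba meet in 0. 2b->1: ok.
aba: 1a undefined. 1a->0: no, a/cba meet in 0. 1a->1: no, bcac/cba meet in 1. 1a->2: ok.
abb: 1b undefined. 1b->0: ok.
bcac: 2c undefined. 2c->0: ok.
All examples now run through 3 states with every (state, symbol) defined. Accept strings end in {0,1}, Reject strings end in {2}; accept={0,1}.

states=3 start=0 accept={0,1} delta: 0a->0 0b->1 0c->2 1a->2 1b->0 1c->1 2a->1 2b->1 2c->0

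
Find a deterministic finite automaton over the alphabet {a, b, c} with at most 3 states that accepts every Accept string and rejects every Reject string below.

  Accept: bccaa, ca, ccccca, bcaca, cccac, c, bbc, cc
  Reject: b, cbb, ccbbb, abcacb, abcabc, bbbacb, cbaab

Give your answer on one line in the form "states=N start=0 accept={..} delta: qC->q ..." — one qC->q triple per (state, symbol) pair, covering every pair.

states=3 start=0 accept={1} delta: 0a->0 0b->0 0c->1 1a->1 1b->2 1c->1 2a->0 2b->0 2c->0

Fold the examples into a partial DFA from state 0: repeatedly fix the first undefined (state, symbol) met by the shortest-then-alphabetical prefix, trying targets in increasing order and rejecting any under which an Accept and a Reject string meet in one state with the same remainder; add a state when all current targets are rejected. Accepting states are where Accept strings end.
a: 0a undefined. 0a->0: ok.
b: 0b undefined. 0b->0: ok.
c: 0c undefined. 0c->0: no, bccaa/b meet in 0. Open state 1: 0c->1.
ca: 1a undefined. 1a->0: no, ca/b meet in 0. 1a->1: ok.
cb: 1b undefined. 1b->0: no, ca/abcabc meet in 1. 1b->1: no, ca/cbb meet in 1. Open state 2: 1b->2.
cc: 1c undefined. 1c->0: no, bccaa/b meet in 0. 1c->1: ok.
cba: 2a undefined. 2a->0: ok.
cbb: 2b undefined. 2b->0: ok.
abcabc: 2c undefined. 2c->0: ok.
All examples now run through 3 states with every (state, symbol) defined. Accept strings end in {1}, Reject strings end in {0,2}; accept={1}.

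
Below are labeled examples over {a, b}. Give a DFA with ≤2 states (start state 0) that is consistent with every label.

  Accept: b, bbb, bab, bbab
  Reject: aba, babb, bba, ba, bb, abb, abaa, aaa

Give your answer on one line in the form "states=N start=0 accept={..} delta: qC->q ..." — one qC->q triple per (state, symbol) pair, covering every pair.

states=2 start=0 accept={1} delta: 0a->0 0b->1 1a->0 1b->0

Fold the examples into a partial DFA from state 0: repeatedly fix the first undefined (state, symbol) met by the shortest-then-alphabetical prefix, trying targets in increasing order and rejecting any under which an Accept and a Reject string meet in one state with the same remainder; add a state when all current targets are rejected. Accepting states are where Accept strings end.
a: 0a undefined. 0a->0: ok.
b: 0b undefined. 0b->0: no, b/aba meet in 0. Open state 1: 0b->1.
ba: 1a undefined. 1a->0: ok.
bb: 1b undefined. 1b->0: ok.
All examples now run through 2 states with every (state, symbol) defined. Accept strings end in {1}, Reject strings end in {0}; accept={1}.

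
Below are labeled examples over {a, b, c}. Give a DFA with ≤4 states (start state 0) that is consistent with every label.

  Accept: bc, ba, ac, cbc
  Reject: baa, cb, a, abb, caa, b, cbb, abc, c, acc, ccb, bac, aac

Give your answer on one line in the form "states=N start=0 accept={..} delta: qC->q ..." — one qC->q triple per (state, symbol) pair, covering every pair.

states=3 start=0 accept={0} delta: 0a->1 0b->1 0c->2 1a->0 1b->0 1c->0 2a->0 2b->2 2c->0

State merging on the prefix tree: take the shortest (then alphabetical) example prefix whose next move is undefined and point that move at state 0, else 1, else 2, ...; a target is out if some Accept/Reject pair would then sit in one state with the same input left (inseparable). If every existing state is out, open a new one.
a: 0a undefined. 0a->0: no, bc/abc meet in 0 with "bc" left. Open state 1: 0a->1.
b: 0b undefined. 0b->0: no, bc/c meet in 0 with "c" left. 0b->1: ok.
c: 0c undefined. 0c->0: no, ba/caa meet in 1 with "a" left. 0c->1: no, cbc/abc meet in 1 with "bc" left. Open state 2: 0c->2.
aa: 1a undefined. 1a->0: ok.
ab: 1b undefined. 1b->0: ok.
ac: 1c undefined. 1c->0: ok.
ca: 2a undefined. 2a->0: ok.
cb: 2b undefined. 2b->0: no, bc/cb meet in 0. 2b->1: no, bc/cbb meet in 0. 2b->2: ok.
cc: 2c undefined. 2c->0: ok.
All examples now run through 3 states with every (state, symbol) defined. Accept strings end in {0}, Reject strings end in {1,2}; accept={0}.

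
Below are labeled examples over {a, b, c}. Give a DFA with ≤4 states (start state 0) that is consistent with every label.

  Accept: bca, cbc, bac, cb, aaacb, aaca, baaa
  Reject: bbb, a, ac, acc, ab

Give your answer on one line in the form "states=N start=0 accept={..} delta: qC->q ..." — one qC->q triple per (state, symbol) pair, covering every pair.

states=3 start=0 accept={2} delta: 0a->0 0b->1 0c->1 1a->2 1b->2 1c->1 2a->1 2b->0 2c->2

Grow the machine one transition at a time. Run the examples from 0; the earliest place one falls off (shortest prefix, ties alphabetical) gets sent to the lowest-numbered state that keeps every Accept/Reject pair distinguishable — a pair clashes when both reach the same state with identical unread suffix — and to a fresh state only if none does.
a: 0a undefined. 0a->0: ok.
b: 0b undefined. 0b->0: no, bac/ac meet in 0 with "c" left. Open state 1: 0b->1.
c: 0c undefined. 0c->0: no, cb/ab meet in 1. 0c->1: ok.
ba: 1a undefined. 1a->0: no, bac/ac meet in 1. 1a->1: no, bac/acc meet in 1 with "c" left. Open state 2: 1a->2.
bb: 1b undefined. 1b->0: no, cbc/bbb meet in 1. 1b->1: no, cbc/acc meet in 1 with "c" left. 1b->2: ok.
bc: 1c undefined. 1c->0: no, bca/a meet in 0. 1c->1: ok.
baa: 2a undefined. 2a->0: no, baaa/a meet in 0. 2a->1: ok.
bac: 2c undefined. 2c->0: no, cbc/a meet in 0. 2c->1: no, cbc/ac meet in 1. 2c->2: ok.
bbb: 2b undefined. 2b->0: ok.
All examples now run through 3 states with every (state, symbol) defined. Accept strings end in {2}, Reject strings end in {0,1}; accept={2}.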